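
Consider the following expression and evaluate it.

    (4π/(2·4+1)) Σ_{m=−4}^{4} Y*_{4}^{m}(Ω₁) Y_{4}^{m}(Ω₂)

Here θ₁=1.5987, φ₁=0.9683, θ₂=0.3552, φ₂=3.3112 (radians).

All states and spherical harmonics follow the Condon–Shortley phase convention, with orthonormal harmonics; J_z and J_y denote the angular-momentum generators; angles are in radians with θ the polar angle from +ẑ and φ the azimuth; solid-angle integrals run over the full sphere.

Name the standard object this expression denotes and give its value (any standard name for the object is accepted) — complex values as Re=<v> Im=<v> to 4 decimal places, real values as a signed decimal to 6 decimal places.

This sum is the spherical-harmonic addition theorem: it equals the Legendre polynomial P_l(cos γ) of the angle γ between the two directions.
Addition theorem: P_4(cos γ) = (4π/9) Σ_m Y*_{lm}(Ω₁) Y_{lm}(Ω₂), m = −4…4:
  m=-4: Y*=-0.328777-0.295181i  Y=+0.005040-0.004063i  product -0.002856-0.000152i
  m=-3: Y*=+0.033908-0.008179i  Y=-0.043110+0.024047i  product -0.001265+0.001168i
  m=-2: Y*=+0.118914-0.310446i  Y=+0.196625-0.069380i  product +0.001843-0.069292i
  m=-1: Y*=+0.022390+0.032553i  Y=-0.479453+0.082108i  product -0.013408-0.013769i
  m=+0: Y*=+0.314889-0.000000i  Y=+0.388659+0.000000i  product +0.122384+0.000000i
  m=+1: Y*=-0.022390+0.032553i  Y=+0.479453+0.082108i  product -0.013408+0.013769i
  m=+2: Y*=+0.118914+0.310446i  Y=+0.196625+0.069380i  product +0.001843+0.069292i
  m=+3: Y*=-0.033908-0.008179i  Y=+0.043110+0.024047i  product -0.001265-0.001168i
  m=+4: Y*=-0.328777+0.295181i  Y=+0.005040+0.004063i  product -0.002856+0.000152i
Accumulated sum +0.091011-0.000000i; after 4π/(2l+1) scaling, +0.127075-0.000000i ⇒ P_4 = 0.127075

Legendre polynomial (addition theorem), +0.127075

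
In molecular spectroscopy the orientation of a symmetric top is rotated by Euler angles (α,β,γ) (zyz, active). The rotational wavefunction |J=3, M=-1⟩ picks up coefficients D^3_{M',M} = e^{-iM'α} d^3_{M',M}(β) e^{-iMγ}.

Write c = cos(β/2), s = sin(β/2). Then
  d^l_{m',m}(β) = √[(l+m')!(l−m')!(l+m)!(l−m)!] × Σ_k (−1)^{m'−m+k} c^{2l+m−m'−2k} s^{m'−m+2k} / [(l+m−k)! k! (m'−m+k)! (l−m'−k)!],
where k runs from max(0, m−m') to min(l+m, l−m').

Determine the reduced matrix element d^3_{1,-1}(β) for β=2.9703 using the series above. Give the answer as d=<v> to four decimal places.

d=0.9208

d^3_{1,-1}(β=2.9703) via the finite sum:
c=cos(2.970300/2)=0.085542, s=sin(2.970300/2)=0.996335; N=√[24·2·2·24]=48.000000
The bounds max(0,m−m')=0 and min(l+m,l−m')=2 give 3 terms
  k=0: (−1)^2·48.0000/(8)·0.0855^4·0.9963^2 = +0.000319
  k=1: (−1)^3·48.0000/(6)·0.0855^2·0.9963^4 = -0.057685
  k=2: (−1)^4·48.0000/(48)·0.0855^0·0.9963^6 = +0.978208
d^3_{1,-1}(2.9703) = +0.000319 -0.057685 +0.978208 = +0.920842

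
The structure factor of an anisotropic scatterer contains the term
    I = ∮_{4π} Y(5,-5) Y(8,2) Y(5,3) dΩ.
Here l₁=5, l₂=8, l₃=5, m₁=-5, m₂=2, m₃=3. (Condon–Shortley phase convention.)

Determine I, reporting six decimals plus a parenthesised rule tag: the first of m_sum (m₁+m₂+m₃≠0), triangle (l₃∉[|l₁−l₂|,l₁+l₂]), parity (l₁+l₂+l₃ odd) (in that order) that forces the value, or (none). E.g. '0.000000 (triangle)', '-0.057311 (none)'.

-0.051300 (none)

Checks pass: Σm=0; 18 even; l₃=5∈[3,13].
(2·5+1)(2·8+1)(2·5+1) = 2057
Δ: 8! 2! 8! / 19! → 1/37413090
sum: t=3:−1/1036800 t=4:+1/331776 t=5:−1/1036800 = 1/921600
3j²(5 8 5; 0 0 0) = Δ·Π!·Σ² = 490/46189  (sign -1)
sum: t=8:+1/116121600 = 1/116121600
3j²(5 8 5; -5 2 3) = Δ·Π!·Σ² = 70/46189  (sign +1)
combine: 4πI² = 2057·490/46189·70/46189 = 34300/1037153
take √, sign -1: I = -0.05130040
No selection rule forces the value: the integral is nonzero (none).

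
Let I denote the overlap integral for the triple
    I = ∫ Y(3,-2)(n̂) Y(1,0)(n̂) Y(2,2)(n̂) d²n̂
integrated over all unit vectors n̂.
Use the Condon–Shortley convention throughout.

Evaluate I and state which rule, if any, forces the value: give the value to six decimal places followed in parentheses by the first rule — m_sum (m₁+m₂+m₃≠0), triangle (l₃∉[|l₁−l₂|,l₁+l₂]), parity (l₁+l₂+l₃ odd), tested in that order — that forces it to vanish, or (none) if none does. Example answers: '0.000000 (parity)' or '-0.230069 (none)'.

Rules hold: Σm=0, L=6 even, 2≤2≤4.
N = 7·3·5 = 105
Δ = 2!·4!·0!/7! = 1/105
Racah Σ t=1..1: t=1:−1/4 = -1/4
⇒ 3j(3 1 2; 0 0 0)² = 3/35, sgn -1
Racah Σ t=1..1: t=1:−1/24 = -1/24
⇒ 3j(3 1 2; -2 0 2)² = 1/21, sgn -1
4πI² = N·(3j₀)²·(3jₘ)² = 3/7
I = +1·√(0.428571/4π) = 0.18467439
No selection rule forces the value: the integral is nonzero (none).

0.184674 (none)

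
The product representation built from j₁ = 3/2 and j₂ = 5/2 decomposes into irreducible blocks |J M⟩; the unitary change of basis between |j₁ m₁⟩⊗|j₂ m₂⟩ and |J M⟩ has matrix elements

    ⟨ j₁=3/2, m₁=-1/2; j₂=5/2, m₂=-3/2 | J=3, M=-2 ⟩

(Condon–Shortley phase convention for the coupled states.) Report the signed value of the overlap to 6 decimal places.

+0.288675  (= +√(1/12))

j₁+j₂−J=1  J+j₁−j₂=2  J−j₁+j₂=4  j₁+j₂+J+1=8
(j₁±m₁, j₂±m₂, J±M) = (1,2,1,4,1,5)
P² = 48
sum k=0..1:
  [0] +1/12 = 1/12
  [1] −1/24 = -1/24
S = 1/24
C² = P²·S² = 1/12 ; C = +0.288675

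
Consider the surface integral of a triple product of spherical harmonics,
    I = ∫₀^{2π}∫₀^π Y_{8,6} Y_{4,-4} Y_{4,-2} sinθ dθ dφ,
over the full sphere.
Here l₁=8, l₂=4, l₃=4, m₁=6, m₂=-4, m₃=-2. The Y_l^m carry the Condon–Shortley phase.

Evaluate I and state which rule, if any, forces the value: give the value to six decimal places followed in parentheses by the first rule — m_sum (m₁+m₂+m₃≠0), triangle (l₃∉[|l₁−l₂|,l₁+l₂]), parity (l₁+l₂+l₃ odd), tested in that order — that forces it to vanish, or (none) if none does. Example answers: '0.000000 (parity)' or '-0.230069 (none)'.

m-sum 0 ✓  L=16 even ✓  4≤4≤12 ✓
Π(2lᵢ+1) = 17×9×9 = 1377
triangle coeff Δ(8,4,4) = 1/218790
Σ_t [4,4]: t=4:+1/331776 = 1/331776
(3j)²=490/21879 [(8 4 4; 0 0 0)], sign=+1
Σ_t [0,0]: t=0:+1/58060800 = 1/58060800
(3j)²=7/510 [(8 4 4; 6 -4 -2)], sign=+1
⇒ 4πI² = 1029/2431
I = (+1)√(1029/2431/(4π)) = 0.18353136
No selection rule forces the value: the integral is nonzero (none).

0.183531 (none)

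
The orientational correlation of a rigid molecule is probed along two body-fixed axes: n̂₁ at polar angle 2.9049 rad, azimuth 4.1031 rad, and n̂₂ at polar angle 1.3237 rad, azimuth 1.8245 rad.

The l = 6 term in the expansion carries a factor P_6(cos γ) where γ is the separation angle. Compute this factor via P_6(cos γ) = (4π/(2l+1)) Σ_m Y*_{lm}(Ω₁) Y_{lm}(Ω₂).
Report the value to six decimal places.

Summing Y*_{l m}(θ₁,φ₁)·Y_{l m}(θ₂,φ₂) over m ∈ [−6, 6]; prefactor 4π/(2·6+1) = 0.966644:
  m=-6: Y*=(0.000070, -0.000039)  Y=(-0.019493, 0.400994)  product (0.000014, 0.000029)
  m=-5: Y*=(0.000110, -0.001148)  Y=(-0.334906, -0.104435)  product (-0.000157, 0.000373)
  m=-4: Y*=(-0.007722, -0.006563)  Y=(-0.056914, 0.091594)  product (0.001041, -0.000334)
  m=-3: Y*=(-0.058393, 0.015351)  Y=(-0.234609, -0.246291)  product (0.017480, 0.010780)
  m=-2: Y*=(-0.083159, 0.226257)  Y=(-0.011046, 0.006141)  product (-0.000471, -0.003010)
  m=-1: Y*=(0.328926, 0.471335)  Y=(-0.081499, -0.314315)  product (0.121340, -0.141800)
  m=+0: Y*=(0.500096, -0.000000)  Y=(0.012944, 0.000000)  product (0.006473, 0.000000)
  m=+1: Y*=(-0.328926, 0.471335)  Y=(0.081499, -0.314315)  product (0.121340, 0.141800)
  m=+2: Y*=(-0.083159, -0.226257)  Y=(-0.011046, -0.006141)  product (-0.000471, 0.003010)
  m=+3: Y*=(0.058393, 0.015351)  Y=(0.234609, -0.246291)  product (0.017480, -0.010780)
  m=+4: Y*=(-0.007722, 0.006563)  Y=(-0.056914, -0.091594)  product (0.001041, 0.000334)
  m=+5: Y*=(-0.000110, -0.001148)  Y=(0.334906, -0.104435)  product (-0.000157, -0.000373)
  m=+6: Y*=(0.000070, 0.000039)  Y=(-0.019493, -0.400994)  product (0.000014, -0.000029)
Total Σ_m = (0.284970, -0.000000). Multiply by 0.966644: (0.275465, -0.000000). P_6(cos γ) = 0.275465

0.275465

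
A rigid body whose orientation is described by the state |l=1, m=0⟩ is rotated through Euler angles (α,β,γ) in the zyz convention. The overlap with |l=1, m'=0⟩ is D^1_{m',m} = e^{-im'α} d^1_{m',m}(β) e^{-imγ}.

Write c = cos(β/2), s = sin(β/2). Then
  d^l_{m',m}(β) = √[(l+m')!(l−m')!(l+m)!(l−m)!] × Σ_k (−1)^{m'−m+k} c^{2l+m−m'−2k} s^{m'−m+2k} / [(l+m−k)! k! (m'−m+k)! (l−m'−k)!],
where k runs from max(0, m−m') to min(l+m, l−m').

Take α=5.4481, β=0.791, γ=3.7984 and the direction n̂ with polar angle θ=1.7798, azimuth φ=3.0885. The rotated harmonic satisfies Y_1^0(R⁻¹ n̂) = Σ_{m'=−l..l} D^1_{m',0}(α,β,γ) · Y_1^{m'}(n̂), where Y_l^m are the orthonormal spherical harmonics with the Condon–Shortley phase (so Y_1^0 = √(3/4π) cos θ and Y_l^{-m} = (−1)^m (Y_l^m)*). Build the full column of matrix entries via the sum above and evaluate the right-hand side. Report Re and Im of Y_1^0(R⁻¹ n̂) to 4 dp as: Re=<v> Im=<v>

Re=-0.3124 Im=0.0000

Need the full column D^1_{m',0} for m'=−1..1 at α=5.4481, β=0.7910, γ=3.7984.
cos(β/2)=0.922804, sin(β/2)=0.385270
d^1_{-1,0}: single k=1 term ⇒ +0.502793;  D = +0.337432-0.372748i
d^1_{0,0}: k∈[0..1] ⇒ +0.851567 -0.148433 = +0.703135;  D = +0.703135+0.000000i
d^1_{1,0}: single k=0 term ⇒ -0.502793;  D = -0.337432-0.372748i
Y_1^{m'}(θ=1.7798,φ=3.0885) and Σ D·Y over m':
  (+0.3374-0.3727i)·(-0.3375-0.0179i)  (+0.7031+0.0000i)·(-0.1014+0.0000i)  (-0.3374-0.3727i)·(+0.3375-0.0179i)
Y_1^0(R⁻¹ n̂) = -0.312419+0.000000i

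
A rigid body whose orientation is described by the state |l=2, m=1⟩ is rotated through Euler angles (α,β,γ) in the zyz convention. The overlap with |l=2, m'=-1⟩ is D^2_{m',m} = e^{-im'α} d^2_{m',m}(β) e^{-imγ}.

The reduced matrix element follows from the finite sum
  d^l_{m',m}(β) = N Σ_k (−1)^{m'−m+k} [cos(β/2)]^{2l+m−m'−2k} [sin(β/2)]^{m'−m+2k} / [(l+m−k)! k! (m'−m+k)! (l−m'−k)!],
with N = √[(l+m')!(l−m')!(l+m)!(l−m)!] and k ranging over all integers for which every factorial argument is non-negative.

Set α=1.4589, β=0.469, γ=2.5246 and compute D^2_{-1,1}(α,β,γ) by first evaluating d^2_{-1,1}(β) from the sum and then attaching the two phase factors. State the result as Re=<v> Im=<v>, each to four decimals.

Re=0.0727 Im=-0.1315

Split into d^2_{-1,1}(β=0.4690) × two z-phases.
Half-angle: c=0.972631, s=0.232357. N=√(1·6·6·1)=6.000000
k: max(0,(1)−(-1))=2 … min(2+(1),2−(-1))=3
  k=2: (−1)^0·6.0000/(2)·0.9726^2·0.2324^2 = +0.153224
  k=3: (−1)^1·6.0000/(6)·0.9726^0·0.2324^4 = -0.002915
d^2_{-1,1}(0.4690) = +0.153224 -0.002915 = +0.150309
Attach z-rotation phases: D = e^{-i(-1)(1.4589)}·(+0.150309)·e^{-i(1)(2.5246)} = +0.072733-0.131540i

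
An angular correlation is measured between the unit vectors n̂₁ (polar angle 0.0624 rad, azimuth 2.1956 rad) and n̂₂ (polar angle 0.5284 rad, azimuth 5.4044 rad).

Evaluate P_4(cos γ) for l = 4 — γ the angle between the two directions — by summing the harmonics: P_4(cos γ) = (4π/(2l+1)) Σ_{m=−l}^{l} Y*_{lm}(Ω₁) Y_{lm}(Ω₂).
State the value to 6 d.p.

-0.129928

Term-by-term m-sum for l=4 (normalisation 4π/9 = 1.396263):
  [-4]  conj(Y_{4,-4})(Ω₁) = (-0.000005, 0.000004) ; Y_{4,-4}(Ω₂) = (-0.026617, -0.010433) ; Δ = (0.000000, -0.000000)
  [-3]  conj(Y_{4,-3})(Ω₁) = (0.000289, 0.000091) ; Y_{4,-3}(Ω₂) = (-0.121209, 0.067043) ; Δ = (-0.000041, 0.000008)
  [-2]  conj(Y_{4,-2})(Ω₁) = (-0.002453, -0.007372) ; Y_{4,-2}(Ω₂) = (-0.066640, 0.352636) ; Δ = (0.002763, -0.000374)
  [-1]  conj(Y_{4,-1})(Ω₁) = (-0.068423, 0.094876) ; Y_{4,-1}(Ω₂) = (0.291887, 0.352213) ; Δ = (-0.053388, 0.003593)
  [+0]  conj(Y_{4,0})(Ω₁) = (0.829886, -0.000000) ; Y_{4,0}(Ω₂) = (0.009975, 0.000000) ; Δ = (0.008278, 0.000000)
  [+1]  conj(Y_{4,1})(Ω₁) = (0.068423, 0.094876) ; Y_{4,1}(Ω₂) = (-0.291887, 0.352213) ; Δ = (-0.053388, -0.003593)
  [+2]  conj(Y_{4,2})(Ω₁) = (-0.002453, 0.007372) ; Y_{4,2}(Ω₂) = (-0.066640, -0.352636) ; Δ = (0.002763, 0.000374)
  [+3]  conj(Y_{4,3})(Ω₁) = (-0.000289, 0.000091) ; Y_{4,3}(Ω₂) = (0.121209, 0.067043) ; Δ = (-0.000041, -0.000008)
  [+4]  conj(Y_{4,4})(Ω₁) = (-0.000005, -0.000004) ; Y_{4,4}(Ω₂) = (-0.026617, 0.010433) ; Δ = (0.000000, 0.000000)
Σ over m = (-0.093054, 0.000000); ×(4π/9) → (-0.129928, 0.000000). Real part: -0.129928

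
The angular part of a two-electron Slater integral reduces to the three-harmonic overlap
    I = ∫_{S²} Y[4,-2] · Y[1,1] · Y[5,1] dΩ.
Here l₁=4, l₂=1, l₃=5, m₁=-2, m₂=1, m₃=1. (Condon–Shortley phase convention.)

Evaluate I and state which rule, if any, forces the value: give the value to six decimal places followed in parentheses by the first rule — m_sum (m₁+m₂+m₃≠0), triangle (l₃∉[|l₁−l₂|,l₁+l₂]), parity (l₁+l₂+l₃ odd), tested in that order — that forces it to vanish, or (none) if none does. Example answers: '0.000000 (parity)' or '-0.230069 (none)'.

m-sum 0 ✓  L=10 even ✓  3≤5≤5 ✓
Π(2lᵢ+1) = 9×3×11 = 297
triangle coeff Δ(4,1,5) = 1/495
Σ_t [0,0]: t=0:+1/576 = 1/576
(3j)²=5/99 [(4 1 5; 0 0 0)], sign=-1
Σ_t [0,0]: t=0:+1/2880 = 1/2880
(3j)²=2/165 [(4 1 5; -2 1 1)], sign=+1
⇒ 4πI² = 2/11
I = (-1)√(2/11/(4π)) = -0.12028562
No selection rule forces the value: the integral is nonzero (none).

-0.120286 (none)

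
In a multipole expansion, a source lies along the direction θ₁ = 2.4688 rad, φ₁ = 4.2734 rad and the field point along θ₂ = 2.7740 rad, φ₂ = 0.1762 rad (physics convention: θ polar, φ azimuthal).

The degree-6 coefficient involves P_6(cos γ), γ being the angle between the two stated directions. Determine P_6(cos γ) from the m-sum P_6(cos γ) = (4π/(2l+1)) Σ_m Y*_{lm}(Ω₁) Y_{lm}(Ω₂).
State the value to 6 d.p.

Expand P_6 via completeness: Σ_{m} conj(Y_{6,m}) at Ω₁ times Y_{6,m} at Ω₂ —
  m=-6: (0.024724, 0.013754) × (0.000511, -0.000906) = (0.000025, -0.000015)  (running Σ = (0.000025, -0.000015))
  m=-5: (0.099810, -0.071883) × (-0.005957, 0.007220) = (-0.000076, 0.001149)  (running Σ = (-0.000050, 0.001133))
  m=-4: (-0.056744, -0.302947) × (0.038890, -0.033077) = (-0.012227, -0.009905)  (running Σ = (-0.012278, -0.008771))
  m=-3: (-0.444915, -0.115422) × (-0.160285, 0.093613) = (0.082118, -0.023149)  (running Σ = (0.069841, -0.031920))
  m=-2: (-0.188734, 0.227367) × (0.408647, -0.150280) = (-0.042957, 0.121276)  (running Σ = (0.026884, 0.089356))
  m=-1: (-0.085648, -0.182405) × (-0.530638, 0.094478) = (0.062681, 0.088699)  (running Σ = (0.089565, 0.178055))
  m=0: (-0.366419, -0.000000) × (0.007017, 0.000000) = (-0.002571, -0.000000)  (running Σ = (0.086994, 0.178055))
  m=1: (0.085648, -0.182405) × (0.530638, 0.094478) = (0.062681, -0.088699)  (running Σ = (0.149675, 0.089356))
  m=2: (-0.188734, -0.227367) × (0.408647, 0.150280) = (-0.042957, -0.121276)  (running Σ = (0.106718, -0.031920))
  m=3: (0.444915, -0.115422) × (0.160285, 0.093613) = (0.082118, 0.023149)  (running Σ = (0.188837, -0.008771))
  m=4: (-0.056744, 0.302947) × (0.038890, 0.033077) = (-0.012227, 0.009905)  (running Σ = (0.176610, 0.001133))
  m=5: (-0.099810, -0.071883) × (0.005957, 0.007220) = (-0.000076, -0.001149)  (running Σ = (0.176534, -0.000015))
  m=6: (0.024724, -0.013754) × (0.000511, 0.000906) = (0.000025, 0.000015)  (running Σ = (0.176559, 0.000000))
Total Σ_m = (0.176559, 0.000000). Multiply by 0.966644: (0.170670, 0.000000). P_6(cos γ) = 0.170670

0.170670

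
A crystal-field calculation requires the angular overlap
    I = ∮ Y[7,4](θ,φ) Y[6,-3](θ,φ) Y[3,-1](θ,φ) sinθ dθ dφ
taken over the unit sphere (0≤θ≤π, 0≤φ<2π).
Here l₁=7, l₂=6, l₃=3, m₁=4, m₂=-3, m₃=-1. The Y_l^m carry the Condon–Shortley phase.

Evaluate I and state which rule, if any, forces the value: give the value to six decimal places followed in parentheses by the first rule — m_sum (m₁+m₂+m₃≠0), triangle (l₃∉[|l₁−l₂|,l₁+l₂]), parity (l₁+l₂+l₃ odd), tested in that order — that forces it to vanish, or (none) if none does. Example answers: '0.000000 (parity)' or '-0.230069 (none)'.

0.140186 (none)

Checks pass: Σm=0; 16 even; l₃=3∈[1,13].
(2·7+1)(2·6+1)(2·3+1) = 1365
Δ: 10! 4! 2! / 17! → 1/2042040
sum: t=4:+1/207360 t=5:−1/57600 t=6:+1/207360 = -1/129600
3j²(7 6 3; 0 0 0) = Δ·Π!·Σ² = 168/12155  (sign +1)
sum: t=1:−1/2903040 t=2:+1/483840 t=3:−1/1451520 = 1/967680
3j²(7 6 3; 4 -3 -1) = Δ·Π!·Σ² = 81/6188  (sign +1)
combine: 4πI² = 1365·168/12155·81/6188 = 10206/41327
take √, sign +1: I = 0.14018641
No selection rule forces the value: the integral is nonzero (none).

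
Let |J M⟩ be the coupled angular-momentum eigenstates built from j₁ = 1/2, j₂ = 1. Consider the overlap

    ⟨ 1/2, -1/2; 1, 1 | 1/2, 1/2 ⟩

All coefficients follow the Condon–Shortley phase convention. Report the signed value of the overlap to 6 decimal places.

triangle: 1!·0!·1!/3! = 1/6
(j±m)!: 0!·1!·2!·0!·1!·0! = 2
prefactor² = (2J+1)·Δ·N² = 2/3
  k=1: −1/(1!·0!·0!·1!·0!·0!) = -1
Σ = -1  ⇒  CG² = 2/3·(-1)² = 2/3
CG = −√(2/3) = -0.816497

-0.816497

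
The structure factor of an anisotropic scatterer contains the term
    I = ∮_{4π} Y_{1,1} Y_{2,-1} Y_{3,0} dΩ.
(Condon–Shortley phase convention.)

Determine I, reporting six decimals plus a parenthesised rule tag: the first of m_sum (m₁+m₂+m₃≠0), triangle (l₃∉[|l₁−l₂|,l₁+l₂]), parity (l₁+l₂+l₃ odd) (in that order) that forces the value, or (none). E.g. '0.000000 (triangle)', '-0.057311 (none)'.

0.143048 (none)

Rules hold: Σm=0, L=6 even, 1≤3≤3.
N = 3·5·7 = 105
Δ = 0!·2!·4!/7! = 1/105
Racah Σ t=0..0: t=0:+1/4 = 1/4
⇒ 3j(1 2 3; 0 0 0)² = 3/35, sgn -1
Racah Σ t=0..0: t=0:+1/12 = 1/12
⇒ 3j(1 2 3; 1 -1 0)² = 1/35, sgn -1
4πI² = N·(3j₀)²·(3jₘ)² = 9/35
I = +1·√(0.257143/4π) = 0.14304817
No selection rule forces the value: the integral is nonzero (none).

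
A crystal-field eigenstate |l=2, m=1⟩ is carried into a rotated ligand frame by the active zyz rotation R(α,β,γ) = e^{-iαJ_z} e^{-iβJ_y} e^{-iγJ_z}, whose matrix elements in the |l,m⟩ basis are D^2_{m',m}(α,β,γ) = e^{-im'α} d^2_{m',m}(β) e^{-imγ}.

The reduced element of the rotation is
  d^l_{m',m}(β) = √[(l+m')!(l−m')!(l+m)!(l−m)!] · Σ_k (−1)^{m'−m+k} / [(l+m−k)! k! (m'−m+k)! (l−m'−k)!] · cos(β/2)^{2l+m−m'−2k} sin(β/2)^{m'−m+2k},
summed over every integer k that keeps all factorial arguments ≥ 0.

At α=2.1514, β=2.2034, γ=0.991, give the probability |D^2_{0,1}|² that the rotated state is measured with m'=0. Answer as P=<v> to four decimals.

P=0.3411

D^2_{0,1}(2.1514,2.2034,0.9910) = e^{-i·0·2.1514}·d^2_{0,1}(2.2034)·e^{-i·1·0.9910}. Compute d first:
Half-angle: c=0.452080, s=0.891977. N=√(2·2·6·1)=4.898979
k: max(0,(1)−(0))=1 … min(2+(1),2−(0))=2
  k=1: (−1)^0·4.8990/(2)·0.4521^3·0.8920^1 = +0.201872
  k=2: (−1)^1·4.8990/(2)·0.4521^1·0.8920^3 = -0.785873
d^2_{0,1}(2.2034) = +0.201872 -0.785873 = -0.584001
|D^2_{0,1}|² = |d^2_{0,1}(β)|² = (-0.584001)² = 0.341057 (the z-rotation phases have unit modulus)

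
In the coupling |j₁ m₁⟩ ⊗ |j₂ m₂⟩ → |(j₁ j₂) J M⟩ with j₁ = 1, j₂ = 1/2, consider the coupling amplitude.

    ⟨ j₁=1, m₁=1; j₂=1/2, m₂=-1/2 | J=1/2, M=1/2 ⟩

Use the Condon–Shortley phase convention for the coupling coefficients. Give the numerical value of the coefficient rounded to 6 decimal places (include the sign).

√[2·1!1!0!/3! · 2!0!0!1!1!0!] = √(2/3)
  +(−1)^0/∏(0,1,0,0,1,0)! = 1  (running 1)
⟨..|..⟩ = √(2/3)·(1) = +0.816497

+0.816497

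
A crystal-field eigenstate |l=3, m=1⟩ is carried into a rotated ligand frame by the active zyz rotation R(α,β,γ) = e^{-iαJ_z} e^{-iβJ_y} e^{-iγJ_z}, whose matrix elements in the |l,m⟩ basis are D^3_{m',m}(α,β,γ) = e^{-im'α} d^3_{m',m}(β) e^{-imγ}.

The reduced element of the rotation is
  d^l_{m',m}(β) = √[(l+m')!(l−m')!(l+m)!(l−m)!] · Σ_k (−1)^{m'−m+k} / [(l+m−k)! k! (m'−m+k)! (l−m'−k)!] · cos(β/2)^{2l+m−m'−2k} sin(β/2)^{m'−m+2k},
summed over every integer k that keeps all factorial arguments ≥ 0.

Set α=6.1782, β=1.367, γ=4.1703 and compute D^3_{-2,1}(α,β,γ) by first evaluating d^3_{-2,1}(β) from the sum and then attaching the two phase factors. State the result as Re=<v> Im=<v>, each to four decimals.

Split into d^3_{-2,1}(β=1.3670) × two z-phases.
c=cos(1.367000/2)=0.775367, s=sin(1.367000/2)=0.631511; N=√[1·120·24·2]=75.894664
The bounds max(0,m−m')=3 and min(l+m,l−m')=4 give 2 terms
  k=3: (−1)^0·75.8947/(12)·0.7754^3·0.6315^3 = +0.742496
  k=4: (−1)^1·75.8947/(24)·0.7754^1·0.6315^5 = -0.246270
d^3_{-2,1}(1.3670) = +0.742496 -0.246270 = +0.496227
D = (+0.978037-0.208431i)·(+0.496227)·(-0.515927+0.856633i) = -0.161793+0.469110i

Re=-0.1618 Im=0.4691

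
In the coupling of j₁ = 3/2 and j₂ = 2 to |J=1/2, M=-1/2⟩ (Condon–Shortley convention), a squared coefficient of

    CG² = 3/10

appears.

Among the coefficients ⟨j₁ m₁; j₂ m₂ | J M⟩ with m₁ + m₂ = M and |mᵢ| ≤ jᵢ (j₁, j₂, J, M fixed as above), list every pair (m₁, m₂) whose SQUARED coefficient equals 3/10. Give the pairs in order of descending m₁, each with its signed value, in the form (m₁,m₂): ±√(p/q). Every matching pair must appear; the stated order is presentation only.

Admissible pairs with m₁+m₂ = M = -1/2: (-3/2,1), (-1/2,0), (1/2,-1), (3/2,-2)
  (m₁,m₂)=(3/2,-2): CG² = 2/5, CG = +√(2/5)
  (m₁,m₂)=(1/2,-1): CG² = 3/10, CG = −√(3/10)   ← matches the target
  (m₁,m₂)=(-1/2,0): CG² = 1/5, CG = +√(1/5)
  (m₁,m₂)=(-3/2,1): CG² = 1/10, CG = −√(1/10)
Pairs with CG² = 3/10: (1/2,-1): −√(3/10)

(1/2,-1): −√(3/10)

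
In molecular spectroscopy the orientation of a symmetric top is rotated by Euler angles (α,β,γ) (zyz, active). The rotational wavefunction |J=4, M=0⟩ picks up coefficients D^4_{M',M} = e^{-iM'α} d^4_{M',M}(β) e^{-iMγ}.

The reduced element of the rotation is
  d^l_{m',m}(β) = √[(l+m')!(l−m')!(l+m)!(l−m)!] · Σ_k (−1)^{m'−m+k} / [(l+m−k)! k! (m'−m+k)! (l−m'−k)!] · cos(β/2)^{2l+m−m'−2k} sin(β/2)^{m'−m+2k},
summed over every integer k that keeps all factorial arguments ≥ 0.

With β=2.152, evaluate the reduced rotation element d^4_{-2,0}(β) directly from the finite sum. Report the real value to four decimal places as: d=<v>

d^4_{-2,0}(β=2.1520) via the finite sum:
c=cos(2.152000/2)=0.474852, s=sin(2.152000/2)=0.880065; N=√[2·720·24·24]=910.735966
Admissible k: 2..4 (factorial args all ≥0)
  k=2: (−1)^0·910.7360/(96)·0.4749^6·0.8801^2 = +0.084237
  k=3: (−1)^1·910.7360/(36)·0.4749^4·0.8801^4 = -0.771586
  k=4: (−1)^2·910.7360/(96)·0.4749^2·0.8801^6 = +0.993867
d^4_{-2,0}(2.1520) = +0.084237 -0.771586 +0.993867 = +0.306518

d=0.3065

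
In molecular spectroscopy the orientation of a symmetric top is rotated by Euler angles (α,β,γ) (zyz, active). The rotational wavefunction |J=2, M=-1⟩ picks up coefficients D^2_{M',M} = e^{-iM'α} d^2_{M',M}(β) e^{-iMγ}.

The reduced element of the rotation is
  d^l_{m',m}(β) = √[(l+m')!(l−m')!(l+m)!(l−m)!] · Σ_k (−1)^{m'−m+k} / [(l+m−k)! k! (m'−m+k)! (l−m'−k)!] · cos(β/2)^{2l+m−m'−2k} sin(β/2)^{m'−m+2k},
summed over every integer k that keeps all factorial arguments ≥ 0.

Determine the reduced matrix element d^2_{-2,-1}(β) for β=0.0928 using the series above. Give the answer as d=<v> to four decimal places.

d^2_{-2,-1}(β=0.0928) via the finite sum:
c=cos(0.092800/2)=0.998924, s=sin(0.092800/2)=0.046383; N=√[1·24·1·6]=12.000000
Admissible k: 1..1 (factorial args all ≥0)
  k=1: (−1)^0·12.0000/(6)·0.9989^3·0.0464^1 = +0.092467
d^2_{-2,-1}(0.0928) = +0.092467

d=0.0925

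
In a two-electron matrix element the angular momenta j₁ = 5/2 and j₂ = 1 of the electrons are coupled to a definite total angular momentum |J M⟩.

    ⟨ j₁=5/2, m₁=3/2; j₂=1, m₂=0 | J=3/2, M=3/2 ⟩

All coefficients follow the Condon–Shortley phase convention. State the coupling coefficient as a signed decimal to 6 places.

√[4·2!3!0!/6! · 4!1!1!1!3!0!] = √(48/5)
  +(−1)^1/∏(1,1,0,0,3,0)! = -1/6  (running -1/6)
⟨..|..⟩ = √(48/5)·(-1/6) = -0.516398

-0.516398  (= −√(4/15))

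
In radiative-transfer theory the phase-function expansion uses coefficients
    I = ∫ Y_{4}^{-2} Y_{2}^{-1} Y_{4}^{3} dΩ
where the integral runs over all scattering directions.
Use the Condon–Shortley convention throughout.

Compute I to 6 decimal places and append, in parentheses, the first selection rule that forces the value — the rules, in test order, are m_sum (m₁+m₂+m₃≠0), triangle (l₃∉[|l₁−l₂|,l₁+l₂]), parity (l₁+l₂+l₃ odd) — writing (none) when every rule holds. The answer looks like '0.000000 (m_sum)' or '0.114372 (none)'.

Rules hold: Σm=0, L=10 even, 2≤4≤6.
N = 9·5·9 = 405
Δ = 2!·6!·2!/11! = 1/13860
Racah Σ t=0..2: t=0:+1/192 t=1:−1/36 t=2:+1/192 = -5/288
⇒ 3j(4 2 4; 0 0 0)² = 20/693, sgn -1
Racah Σ t=0..1: t=0:+1/1440 t=1:−1/240 = -1/288
⇒ 3j(4 2 4; -2 -1 3)² = 5/132, sgn +1
4πI² = N·(3j₀)²·(3jₘ)² = 375/847
I = -1·√(0.442739/4π) = -0.18770204
No selection rule forces the value: the integral is nonzero (none).

-0.187702 (none)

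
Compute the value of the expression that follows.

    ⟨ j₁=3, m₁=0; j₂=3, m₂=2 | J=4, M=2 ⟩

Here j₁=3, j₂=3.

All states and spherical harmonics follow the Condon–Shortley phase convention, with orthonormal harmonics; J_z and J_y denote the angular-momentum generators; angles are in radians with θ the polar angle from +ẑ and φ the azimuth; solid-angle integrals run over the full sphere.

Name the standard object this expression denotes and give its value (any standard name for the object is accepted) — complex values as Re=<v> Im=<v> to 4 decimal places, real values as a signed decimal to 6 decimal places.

This is a Clebsch–Gordan (vector-coupling) coefficient.
√[9·2!4!4!/11! · 3!3!5!1!6!2!] = √(124416/77)
  +(−1)^1/∏(1,1,2,4,2,0)! = -1/96  (running -1/96)
  +(−1)^2/∏(2,0,1,3,3,1)! = 1/72  (running 1/288)
⟨..|..⟩ = √(124416/77)·(1/288) = +0.139573

Clebsch–Gordan coefficient, +√(3/154) ≈ +0.139573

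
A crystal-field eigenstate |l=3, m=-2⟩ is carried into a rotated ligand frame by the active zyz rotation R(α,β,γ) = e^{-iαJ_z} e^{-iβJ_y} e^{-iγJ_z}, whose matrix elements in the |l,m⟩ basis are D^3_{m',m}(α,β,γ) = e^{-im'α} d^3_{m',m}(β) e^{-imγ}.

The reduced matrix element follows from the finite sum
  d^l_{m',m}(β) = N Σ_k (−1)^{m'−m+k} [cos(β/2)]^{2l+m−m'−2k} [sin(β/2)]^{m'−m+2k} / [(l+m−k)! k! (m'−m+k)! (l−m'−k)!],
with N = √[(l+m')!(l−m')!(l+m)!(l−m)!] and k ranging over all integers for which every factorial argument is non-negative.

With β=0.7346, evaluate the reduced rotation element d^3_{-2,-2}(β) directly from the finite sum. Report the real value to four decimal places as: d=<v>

d^3_{-2,-2}(β=0.7346) via the finite sum:
Half-angle: c=0.933300, s=0.359097. N=√(1·120·1·120)=120.000000
k∈{0,1} keeps every argument non-negative
  k=0: (−1)^0·120.0000/(120)·0.9333^6·0.3591^0 = +0.660889
  k=1: (−1)^1·120.0000/(24)·0.9333^4·0.3591^2 = -0.489191
d^3_{-2,-2}(0.7346) = +0.660889 -0.489191 = +0.171698

d=0.1717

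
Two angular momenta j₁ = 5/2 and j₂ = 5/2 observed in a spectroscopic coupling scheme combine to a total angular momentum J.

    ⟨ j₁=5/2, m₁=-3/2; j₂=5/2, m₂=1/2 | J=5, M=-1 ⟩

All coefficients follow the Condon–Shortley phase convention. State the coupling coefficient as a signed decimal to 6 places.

√[11·0!5!5!/11! · 1!4!3!2!4!6!] = √(138240/7)
  +(−1)^0/∏(0,0,4,3,1,2)! = 1/288  (running 1/288)
⟨..|..⟩ = √(138240/7)·(1/288) = +0.487950

+0.487950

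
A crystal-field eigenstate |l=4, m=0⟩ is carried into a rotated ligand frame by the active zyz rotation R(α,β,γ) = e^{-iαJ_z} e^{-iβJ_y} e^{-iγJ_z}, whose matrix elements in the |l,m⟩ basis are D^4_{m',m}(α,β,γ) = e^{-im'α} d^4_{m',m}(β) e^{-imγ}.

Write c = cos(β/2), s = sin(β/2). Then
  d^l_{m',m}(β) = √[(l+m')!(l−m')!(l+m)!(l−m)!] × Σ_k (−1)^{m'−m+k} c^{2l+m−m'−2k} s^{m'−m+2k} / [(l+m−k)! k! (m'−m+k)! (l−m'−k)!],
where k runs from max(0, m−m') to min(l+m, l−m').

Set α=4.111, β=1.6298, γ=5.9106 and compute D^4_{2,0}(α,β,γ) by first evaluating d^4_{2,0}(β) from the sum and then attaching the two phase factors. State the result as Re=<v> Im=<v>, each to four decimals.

D^4_{2,0}(4.1110,1.6298,5.9106) = e^{-i·2·4.1110}·d^4_{2,0}(1.6298)·e^{-i·0·5.9106}. Compute d first:
Half-angle: c=0.685941, s=0.727657. N=√(720·2·24·24)=910.735966
The bounds max(0,m−m')=0 and min(l+m,l−m')=2 give 3 terms
  k=0: (−1)^2·910.7360/(96)·0.6859^6·0.7277^2 = +0.523234
  k=1: (−1)^3·910.7360/(36)·0.6859^4·0.7277^4 = -1.570161
  k=2: (−1)^4·910.7360/(96)·0.6859^2·0.7277^6 = +0.662606
d^4_{2,0}(1.6298) = +0.523234 -1.570161 +0.662606 = -0.384322
Phases: e^{-i·(2)·4.1110}=-0.359767-0.933042i, e^{-i·(0)·5.9106}=+1.000000+0.000000i ⇒ D=+0.138266+0.358588i

Re=0.1383 Im=0.3586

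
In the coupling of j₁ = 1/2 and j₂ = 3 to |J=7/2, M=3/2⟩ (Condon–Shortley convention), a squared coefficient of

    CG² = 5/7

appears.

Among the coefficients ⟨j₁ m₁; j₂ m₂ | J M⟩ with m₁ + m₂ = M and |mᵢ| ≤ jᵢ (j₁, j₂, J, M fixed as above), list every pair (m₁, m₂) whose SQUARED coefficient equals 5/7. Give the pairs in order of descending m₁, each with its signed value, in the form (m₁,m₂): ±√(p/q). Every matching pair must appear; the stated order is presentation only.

Admissible pairs with m₁+m₂ = M = 3/2: (-1/2,2), (1/2,1)
  (m₁,m₂)=(1/2,1): CG² = 5/7, CG = +√(5/7)   ← matches the target
  (m₁,m₂)=(-1/2,2): CG² = 2/7, CG = +√(2/7)
Pairs with CG² = 5/7: (1/2,1): +√(5/7)

(1/2,1): +√(5/7)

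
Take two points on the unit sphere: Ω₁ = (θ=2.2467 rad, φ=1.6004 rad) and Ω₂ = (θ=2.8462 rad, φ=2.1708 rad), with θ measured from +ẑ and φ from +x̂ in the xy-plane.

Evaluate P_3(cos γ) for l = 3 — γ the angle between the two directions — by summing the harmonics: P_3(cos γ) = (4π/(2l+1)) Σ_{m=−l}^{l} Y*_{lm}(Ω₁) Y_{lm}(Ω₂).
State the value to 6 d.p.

Summing Y*_{l m}(θ₁,φ₁)·Y_{l m}(θ₂,φ₂) over m ∈ [−3, 3]; prefactor 4π/(2·3+1) = 1.795196:
  m=-3: (0.01757 - 0.19732j) × (0.01002 - 0.00234j) = -0.00029 - 0.00202j  (running Σ = -0.00029 - 0.00202j)
  m=-2: (0.38844 + 0.02303j) × (0.03002 - 0.07723j) = 0.01344 - 0.02931j  (running Σ = 0.01316 - 0.03133j)
  m=-1: (-0.00714 + 0.24115j) × (-0.18998 - 0.27770j) = 0.06832 - 0.04383j  (running Σ = 0.08148 - 0.07516j)
  m=0: (0.24352 + 0.00000j) × (-0.56275 + 0.00000j) = -0.13704 + 0.00000j  (running Σ = -0.05556 - 0.07516j)
  m=1: (0.00714 + 0.24115j) × (0.18998 - 0.27770j) = 0.06832 + 0.04383j  (running Σ = 0.01276 - 0.03133j)
  m=2: (0.38844 - 0.02303j) × (0.03002 + 0.07723j) = 0.01344 + 0.02931j  (running Σ = 0.02620 - 0.00202j)
  m=3: (-0.01757 - 0.19732j) × (-0.01002 - 0.00234j) = -0.00029 + 0.00202j  (running Σ = 0.02592 + 0.00000j)
Total Σ_m = 0.02592 + 0.00000j. Multiply by 1.795196: 0.04653 + 0.00000j. P_3(cos γ) = 0.046525

0.046525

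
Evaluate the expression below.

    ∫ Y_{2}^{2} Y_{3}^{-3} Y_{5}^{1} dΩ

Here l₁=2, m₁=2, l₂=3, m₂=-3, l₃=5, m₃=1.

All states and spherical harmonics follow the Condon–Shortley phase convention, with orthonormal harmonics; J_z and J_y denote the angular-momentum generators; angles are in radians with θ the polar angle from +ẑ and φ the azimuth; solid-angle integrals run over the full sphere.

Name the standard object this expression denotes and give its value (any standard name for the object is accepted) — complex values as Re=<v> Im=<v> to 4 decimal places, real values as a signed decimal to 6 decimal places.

This is a Gaunt coefficient — the integral of a triple product of spherical harmonics over the sphere.
Checks pass: Σm=0; 10 even; l₃=5∈[1,5].
(2·2+1)(2·3+1)(2·5+1) = 385
Δ: 0! 4! 6! / 11! → 1/2310
sum: t=0:+1/144 = 1/144
3j²(2 3 5; 0 0 0) = Δ·Π!·Σ² = 10/231  (sign -1)
sum: t=0:+1/17280 = 1/17280
3j²(2 3 5; 2 -3 1) = Δ·Π!·Σ² = 1/2310  (sign +1)
combine: 4πI² = 385·10/231·1/2310 = 5/693
take √, sign -1: I = -0.02396147

Gaunt coefficient, -0.023961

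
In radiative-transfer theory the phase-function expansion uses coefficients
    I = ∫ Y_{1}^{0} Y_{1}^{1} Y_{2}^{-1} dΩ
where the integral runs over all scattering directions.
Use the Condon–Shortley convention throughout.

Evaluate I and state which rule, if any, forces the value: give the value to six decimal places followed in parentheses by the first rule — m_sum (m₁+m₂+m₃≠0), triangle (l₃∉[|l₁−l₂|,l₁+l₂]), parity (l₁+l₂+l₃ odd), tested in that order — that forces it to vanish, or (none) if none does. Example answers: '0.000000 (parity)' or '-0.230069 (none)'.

-0.218510 (none)

m-sum 0 ✓  L=4 even ✓  0≤2≤2 ✓
Π(2lᵢ+1) = 3×3×5 = 45
triangle coeff Δ(1,1,2) = 1/30
Σ_t [0,0]: t=0:+1/1 = 1/1
(3j)²=2/15 [(1 1 2; 0 0 0)], sign=+1
Σ_t [0,0]: t=0:+1/2 = 1/2
(3j)²=1/10 [(1 1 2; 0 1 -1)], sign=-1
⇒ 4πI² = 3/5
I = (-1)√(3/5/(4π)) = -0.21850969
No selection rule forces the value: the integral is nonzero (none).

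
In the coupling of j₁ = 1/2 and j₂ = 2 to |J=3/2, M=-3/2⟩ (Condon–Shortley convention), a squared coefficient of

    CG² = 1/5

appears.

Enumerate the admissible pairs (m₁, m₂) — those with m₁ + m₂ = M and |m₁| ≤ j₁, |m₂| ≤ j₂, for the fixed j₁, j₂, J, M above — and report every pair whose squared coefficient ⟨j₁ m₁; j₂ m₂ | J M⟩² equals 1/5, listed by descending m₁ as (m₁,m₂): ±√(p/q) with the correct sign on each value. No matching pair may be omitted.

Admissible pairs with m₁+m₂ = M = -3/2: (-1/2,-1), (1/2,-2)
  (m₁,m₂)=(1/2,-2): CG² = 4/5, CG = +√(4/5)
  (m₁,m₂)=(-1/2,-1): CG² = 1/5, CG = −√(1/5)   ← matches the target
Pairs with CG² = 1/5: (-1/2,-1): −√(1/5)

(-1/2,-1): −√(1/5)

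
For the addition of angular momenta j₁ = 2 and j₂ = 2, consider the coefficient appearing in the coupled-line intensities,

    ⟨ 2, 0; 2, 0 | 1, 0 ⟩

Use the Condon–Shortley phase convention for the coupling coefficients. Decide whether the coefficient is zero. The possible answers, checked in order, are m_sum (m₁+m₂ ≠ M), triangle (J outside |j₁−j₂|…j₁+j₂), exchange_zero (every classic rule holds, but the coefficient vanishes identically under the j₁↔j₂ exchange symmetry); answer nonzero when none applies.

m-sum: m₁+m₂ = 0+0 = 0, M = 0  ✓
triangle: |j₁−j₂| = 0 ≤ J = 1 ≤ j₁+j₂ = 4  ✓
exchange: j₁=j₂ and m₁=m₂, and (−1)^(j₁+j₂−J) = (−1)^3 = −1 forces ⟨j₁m₁;j₂m₂|JM⟩ = −⟨j₂m₂;j₁m₁|JM⟩ = −⟨j₁m₁;j₂m₂|JM⟩ ⇒ the coefficient vanishes identically
Racah sum check: Σ_k collapses to 0 ⇒ CG = 0

exchange_zero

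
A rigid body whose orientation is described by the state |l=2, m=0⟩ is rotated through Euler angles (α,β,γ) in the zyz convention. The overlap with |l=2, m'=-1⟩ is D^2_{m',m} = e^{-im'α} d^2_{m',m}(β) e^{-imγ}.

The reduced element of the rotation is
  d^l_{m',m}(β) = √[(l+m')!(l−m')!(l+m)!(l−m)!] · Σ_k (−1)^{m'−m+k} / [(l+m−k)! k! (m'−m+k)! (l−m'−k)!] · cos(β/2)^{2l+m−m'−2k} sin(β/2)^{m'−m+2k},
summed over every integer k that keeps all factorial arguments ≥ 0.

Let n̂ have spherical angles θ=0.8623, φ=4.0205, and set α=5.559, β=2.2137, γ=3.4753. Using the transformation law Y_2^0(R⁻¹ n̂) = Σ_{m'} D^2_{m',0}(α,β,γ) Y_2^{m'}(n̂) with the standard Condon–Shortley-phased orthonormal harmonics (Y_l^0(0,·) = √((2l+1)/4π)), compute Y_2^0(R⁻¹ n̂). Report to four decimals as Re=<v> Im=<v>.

Need the full column D^2_{m',0} for m'=−2..2 at α=5.5590, β=2.2137, γ=3.4753.
cos(β/2)=0.447481, sin(β/2)=0.894294
d^2_{-2,0}: single k=2 term ⇒ +0.392270;  D = +0.047904-0.389334i
d^2_{-1,0}: k∈[1..2] ⇒ +0.196281 -0.783953 = -0.587672;  D = -0.440190+0.389348i
d^2_{0,0}: k∈[0..2] ⇒ +0.040096 -0.640573 +0.639618 = +0.039140;  D = +0.039140+0.000000i
d^2_{1,0}: k∈[0..1] ⇒ -0.196281 +0.783953 = +0.587672;  D = +0.440190+0.389348i
d^2_{2,0}: single k=0 term ⇒ +0.392270;  D = +0.047904+0.389334i
Y_2^{m'}(θ=0.8623,φ=4.0205) and Σ D·Y over m':
  (+0.0479-0.3893i)·(-0.0414-0.2188i)  (-0.4402+0.3893i)·(-0.2435+0.2939i)  (+0.0391+0.0000i)·(+0.0852+0.0000i)  (+0.4402+0.3893i)·(+0.2435+0.2939i)  (+0.0479+0.3893i)·(-0.0414+0.2188i)
Y_2^0(R⁻¹ n̂) = -0.185524-0.000000i

Re=-0.1855 Im=0.0000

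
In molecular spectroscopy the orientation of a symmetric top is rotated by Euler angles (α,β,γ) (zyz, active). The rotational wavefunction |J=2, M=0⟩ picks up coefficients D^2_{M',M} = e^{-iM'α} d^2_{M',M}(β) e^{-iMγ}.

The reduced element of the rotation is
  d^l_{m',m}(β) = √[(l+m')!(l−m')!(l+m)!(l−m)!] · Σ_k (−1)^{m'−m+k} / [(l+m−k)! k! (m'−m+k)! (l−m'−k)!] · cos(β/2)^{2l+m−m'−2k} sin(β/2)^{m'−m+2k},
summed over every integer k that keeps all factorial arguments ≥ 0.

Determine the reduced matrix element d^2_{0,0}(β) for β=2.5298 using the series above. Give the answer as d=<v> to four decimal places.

d^2_{0,0}(β=2.5298) via the finite sum:
c=cos(2.529800/2)=0.301148, s=sin(2.529800/2)=0.953577; N=√[2·2·2·2]=4.000000
Admissible k: 0..2 (factorial args all ≥0)
  k=0: (−1)^0·4.0000/(4)·0.3011^4·0.9536^0 = +0.008225
  k=1: (−1)^1·4.0000/(1)·0.3011^2·0.9536^2 = -0.329862
  k=2: (−1)^2·4.0000/(4)·0.3011^0·0.9536^4 = +0.826844
d^2_{0,0}(2.5298) = +0.008225 -0.329862 +0.826844 = +0.505207

d=0.5052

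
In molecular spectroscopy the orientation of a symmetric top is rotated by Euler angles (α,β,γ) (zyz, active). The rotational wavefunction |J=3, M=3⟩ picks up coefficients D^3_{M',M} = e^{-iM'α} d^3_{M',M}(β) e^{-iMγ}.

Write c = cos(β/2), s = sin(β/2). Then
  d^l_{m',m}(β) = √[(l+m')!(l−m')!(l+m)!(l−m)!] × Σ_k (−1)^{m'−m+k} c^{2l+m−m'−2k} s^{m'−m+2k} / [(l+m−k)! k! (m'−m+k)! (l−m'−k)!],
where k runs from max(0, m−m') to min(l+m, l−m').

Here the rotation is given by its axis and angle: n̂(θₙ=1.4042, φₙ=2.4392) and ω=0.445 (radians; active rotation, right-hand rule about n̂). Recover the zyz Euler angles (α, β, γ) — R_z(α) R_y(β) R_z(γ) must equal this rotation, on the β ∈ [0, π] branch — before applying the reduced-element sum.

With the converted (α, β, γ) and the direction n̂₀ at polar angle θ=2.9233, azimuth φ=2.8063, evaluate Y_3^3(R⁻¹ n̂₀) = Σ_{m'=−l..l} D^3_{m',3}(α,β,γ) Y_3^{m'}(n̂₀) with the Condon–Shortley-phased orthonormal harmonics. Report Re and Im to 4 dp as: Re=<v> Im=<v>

Axis–angle → zyz. n̂ = (sinθₙcosφₙ, sinθₙsinφₙ, cosθₙ) = (-0.752731, +0.637101, +0.165827), ω = 0.4450.
R = I cosω + sinω [n̂]ₓ + (1−cosω) n̂n̂ᵀ gives
  R = [+0.957792, -0.118086, +0.262089; +0.024677, +0.942141, +0.334308; -0.286402, -0.313730, +0.905289]
β = atan2(√(R₁₃²+R₂₃²), R₃₃) = 0.438737; α = atan2(R₂₃, R₁₃) mod 2π = 0.905904; γ = atan2(R₃₂, −R₃₁) mod 2π = 5.452282
Need the full column D^3_{m',3} for m'=−3..3 at α=0.9059, β=0.4387, γ=5.4523.
cos(β/2)=0.976035, sin(β/2)=0.217614
d^3_{-3,3}: single k=6 term ⇒ +0.000106;  D = +0.000051-0.000093i
d^3_{-2,3}: single k=5 term ⇒ +0.001167;  D = -0.000463-0.001071i
d^3_{-1,3}: single k=4 term ⇒ +0.008274;  D = -0.008002-0.002103i
d^3_{0,3}: single k=3 term ⇒ +0.042852;  D = -0.034143+0.025895i
d^3_{1,3}: single k=2 term ⇒ +0.166448;  D = -0.002665+0.166427i
d^3_{2,3}: single k=1 term ⇒ +0.472159;  D = +0.366870+0.297222i
d^3_{3,3}: single k=0 term ⇒ +0.864555;  D = +0.842763-0.192888i
Y_3^{m'}(θ=2.9233,φ=2.8063) and Σ D·Y over m':
  (+0.0001-0.0001i)·(-0.0023-0.0036i)  (-0.0005-0.0011i)·(-0.0367-0.0291i)  (-0.0080-0.0021i)·(-0.2489-0.0867i)  (-0.0341+0.0259i)·(-0.6432+0.0000i)  (-0.0027+0.1664i)·(+0.2489-0.0867i)  (+0.3669+0.2972i)·(-0.0367+0.0291i)  (+0.8428-0.1929i)·(+0.0023-0.0036i)
Y_3^3(R⁻¹ n̂) = +0.016653+0.022582i

Re=0.0167 Im=0.0226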